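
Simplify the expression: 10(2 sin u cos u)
10(2 sin u cos u) = 10(sin(2u)) (using Double angle)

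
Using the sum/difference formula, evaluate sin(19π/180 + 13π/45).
sin(19π/180 + 13π/45) = sin 19π/180 cos 13π/45 + cos 19π/180 sin 13π/45 = 0.9455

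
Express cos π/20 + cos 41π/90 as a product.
cos π/20 + cos 41π/90 = 2 cos(91π/360) cos(-73π/360)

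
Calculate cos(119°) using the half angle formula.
cos(119°) = -√((1 + cos 238°)/2) = -0.4848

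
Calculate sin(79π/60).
sin(79π/60) = -0.8387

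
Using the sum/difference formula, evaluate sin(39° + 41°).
sin(39° + 41°) = sin 39° cos 41° + cos 39° sin 41° = 0.9848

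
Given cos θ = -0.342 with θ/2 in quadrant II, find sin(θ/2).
sin(θ/2) = ±√((1 - cos θ)/2); positive since θ/2 ∈ QII, so sin(θ/2) = 0.8191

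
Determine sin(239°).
sin(239°) = -0.8572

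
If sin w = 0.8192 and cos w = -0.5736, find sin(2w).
sin(2w) = 2 sin w cos w = -0.9398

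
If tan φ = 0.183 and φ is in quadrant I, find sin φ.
sin φ = 0.18 (using tan²φ + 1 = sec²φ)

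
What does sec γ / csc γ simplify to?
sec γ / csc γ = tan γ (using Reciprocal identities)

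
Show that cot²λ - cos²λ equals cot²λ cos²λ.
LHS = cos²λ/sin²λ - cos²λ = cos²λ(1/sin²λ - 1) = cos²λ · (1 - sin²λ)/sin²λ = cos²λ · cos²λ/sin²λ = cos²λ · cot²λ = RHS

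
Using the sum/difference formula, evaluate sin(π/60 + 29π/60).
sin(π/60 + 29π/60) = sin π/60 cos 29π/60 + cos π/60 sin 29π/60 = 1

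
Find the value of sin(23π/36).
sin(23π/36) = 0.9063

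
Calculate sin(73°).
sin(73°) = 0.9563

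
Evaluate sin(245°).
sin(245°) = -0.9063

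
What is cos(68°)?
cos(68°) = 0.3746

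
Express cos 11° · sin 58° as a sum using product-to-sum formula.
cos 11° sin 58° = (1/2)[sin(11°+58°) - sin(11°-58°)]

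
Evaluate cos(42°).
cos(42°) = 0.7431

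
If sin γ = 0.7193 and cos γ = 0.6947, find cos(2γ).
cos(2γ) = cos²γ - sin²γ = -0.03478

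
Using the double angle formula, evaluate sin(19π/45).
sin(19π/45) = 2 sin 19π/90 cos 19π/90 = 0.9703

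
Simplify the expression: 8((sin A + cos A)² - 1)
8((sin A + cos A)² - 1) = 8(sin(2A)) (using Pythagorean + double angle)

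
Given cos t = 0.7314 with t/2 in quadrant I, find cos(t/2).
cos(t/2) = ±√((1 + cos t)/2); positive since t/2 ∈ QI, so cos(t/2) = 0.9304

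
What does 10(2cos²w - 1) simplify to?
10(2cos²w - 1) = 10(cos(2w)) (using Double angle)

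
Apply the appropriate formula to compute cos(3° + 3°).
cos(3° + 3°) = cos 3° cos 3° - sin 3° sin 3° = 0.9945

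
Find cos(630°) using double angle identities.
cos(630°) = cos²315° - sin²315° = 0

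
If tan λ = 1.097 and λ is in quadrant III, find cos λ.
cos λ = -0.6737 (using tan²λ + 1 = sec²λ)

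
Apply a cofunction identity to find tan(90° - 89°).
tan(90° - 89°) = cot(89°) = 0.01746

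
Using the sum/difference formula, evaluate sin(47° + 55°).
sin(47° + 55°) = sin 47° cos 55° + cos 47° sin 55° = 0.9781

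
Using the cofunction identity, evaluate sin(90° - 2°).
sin(90° - 2°) = cos(2°) = 0.9994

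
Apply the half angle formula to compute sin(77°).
sin(77°) = √((1 - cos 154°)/2) = 0.9744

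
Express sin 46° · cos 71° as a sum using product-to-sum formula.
sin 46° cos 71° = (1/2)[sin(46°+71°) + sin(46°-71°)]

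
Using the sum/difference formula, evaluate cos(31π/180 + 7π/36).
cos(31π/180 + 7π/36) = cos 31π/180 cos 7π/36 - sin 31π/180 sin 7π/36 = 0.4067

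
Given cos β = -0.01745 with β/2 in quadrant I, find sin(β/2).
sin(β/2) = ±√((1 - cos β)/2); positive since β/2 ∈ QI, so sin(β/2) = 0.7132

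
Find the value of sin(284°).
sin(284°) = -0.9703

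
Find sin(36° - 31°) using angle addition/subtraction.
sin(36° - 31°) = sin 36° cos 31° - cos 36° sin 31° = 0.08716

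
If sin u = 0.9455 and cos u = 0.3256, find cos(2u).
cos(2u) = cos²u - sin²u = -0.788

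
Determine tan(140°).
tan(140°) = -0.8391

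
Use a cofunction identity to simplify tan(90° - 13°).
tan(90° - 13°) = cot(13°)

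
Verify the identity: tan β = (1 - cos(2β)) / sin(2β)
RHS = 2sin²β / (2 sin β cos β) = sin β/cos β = tan β = LHS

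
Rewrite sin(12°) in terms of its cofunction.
sin(12°) = cos(90° - 12°) = cos(78°)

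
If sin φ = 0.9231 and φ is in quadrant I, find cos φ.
cos φ = 0.3846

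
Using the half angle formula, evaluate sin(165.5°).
sin(165.5°) = √((1 - cos 331°)/2) = 0.2504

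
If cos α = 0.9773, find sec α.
sec α = 1/cos α = 1.023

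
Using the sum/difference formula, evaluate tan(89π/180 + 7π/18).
tan(89π/180 + 7π/18) = (tan 89π/180 + tan 7π/18)/(1 - tan 89π/180 tan 7π/18) = -0.3839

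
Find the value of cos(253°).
cos(253°) = -0.2924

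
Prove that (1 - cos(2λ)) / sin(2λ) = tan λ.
LHS = 2sin²λ / (2 sin λ cos λ) = sin λ/cos λ = tan λ = RHS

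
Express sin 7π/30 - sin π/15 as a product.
sin 7π/30 - sin π/15 = 2 cos(3π/20) sin(π/12)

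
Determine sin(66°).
sin(66°) = 0.9135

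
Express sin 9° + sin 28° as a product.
sin 9° + sin 28° = 2 sin(18.5°) cos(-9.5°)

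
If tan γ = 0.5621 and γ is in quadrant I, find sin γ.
sin γ = 0.49 (using tan²γ + 1 = sec²γ)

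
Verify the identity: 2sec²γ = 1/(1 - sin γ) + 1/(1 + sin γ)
RHS = [(1 + sin γ) + (1 - sin γ)] / [(1 - sin γ)(1 + sin γ)] = 2/(1 - sin²γ) = 2/cos²γ = 2sec²γ = LHS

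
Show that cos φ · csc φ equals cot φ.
LHS = cos φ · (1/sin φ) = cos φ/sin φ = cot φ = RHS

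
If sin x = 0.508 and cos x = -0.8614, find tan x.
tan x = sin x / cos x = -0.5897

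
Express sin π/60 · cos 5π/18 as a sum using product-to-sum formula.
sin π/60 cos 5π/18 = (1/2)[sin(π/60+5π/18) + sin(π/60-5π/18)]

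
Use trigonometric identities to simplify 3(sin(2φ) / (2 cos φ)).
3(sin(2φ) / (2 cos φ)) = 3(sin φ) (using Double angle)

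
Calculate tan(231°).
tan(231°) = 1.235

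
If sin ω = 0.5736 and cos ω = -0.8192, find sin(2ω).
sin(2ω) = 2 sin ω cos ω = -0.9398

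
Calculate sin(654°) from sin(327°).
sin(654°) = 2 sin 327° cos 327° = -0.9135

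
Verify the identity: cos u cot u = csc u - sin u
RHS = 1/sin u - sin u = (1 - sin²u)/sin u = cos²u/sin u = cos u · (cos u/sin u) = cos u cot u = LHS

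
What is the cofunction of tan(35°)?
tan(35°) = cot(90° - 35°) = cot(55°)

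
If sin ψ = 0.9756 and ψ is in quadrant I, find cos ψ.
cos ψ = 0.2196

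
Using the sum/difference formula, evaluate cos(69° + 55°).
cos(69° + 55°) = cos 69° cos 55° - sin 69° sin 55° = -0.5592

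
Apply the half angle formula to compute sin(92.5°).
sin(92.5°) = √((1 - cos 185°)/2) = 0.999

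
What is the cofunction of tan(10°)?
tan(10°) = cot(90° - 10°) = cot(80°)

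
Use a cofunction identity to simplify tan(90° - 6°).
tan(90° - 6°) = cot(6°)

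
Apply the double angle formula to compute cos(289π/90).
cos(289π/90) = cos²289π/180 - sin²289π/180 = -0.788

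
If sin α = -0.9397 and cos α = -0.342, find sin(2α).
sin(2α) = 2 sin α cos α = 0.6428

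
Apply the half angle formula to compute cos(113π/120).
cos(113π/120) = -√((1 + cos 113π/60)/2) = -0.9833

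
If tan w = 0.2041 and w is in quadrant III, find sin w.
sin w = -0.2 (using tan²w + 1 = sec²w)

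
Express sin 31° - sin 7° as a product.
sin 31° - sin 7° = 2 cos(19°) sin(12°)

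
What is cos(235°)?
cos(235°) = -0.5736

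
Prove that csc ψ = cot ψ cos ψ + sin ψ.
RHS = cos²ψ/sin ψ + sin ψ = (cos²ψ + sin²ψ)/sin ψ = 1/sin ψ = csc ψ = LHS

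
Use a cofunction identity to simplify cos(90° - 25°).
cos(90° - 25°) = sin(25°)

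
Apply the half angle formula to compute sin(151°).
sin(151°) = √((1 - cos 302°)/2) = 0.4848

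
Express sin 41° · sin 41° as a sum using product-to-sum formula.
sin 41° sin 41° = (1/2)[cos(41°-41°) - cos(41°+41°)]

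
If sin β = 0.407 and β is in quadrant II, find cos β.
cos β = -0.9134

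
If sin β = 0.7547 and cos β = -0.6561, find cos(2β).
cos(2β) = cos²β - sin²β = -0.1391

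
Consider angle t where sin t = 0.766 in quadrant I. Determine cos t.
cos t = √(1 - sin²t) = 0.6428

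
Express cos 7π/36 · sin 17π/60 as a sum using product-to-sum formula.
cos 7π/36 sin 17π/60 = (1/2)[sin(7π/36+17π/60) - sin(7π/36-17π/60)]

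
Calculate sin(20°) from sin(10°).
sin(20°) = 2 sin 10° cos 10° = 0.342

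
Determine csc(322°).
csc(322°) = -1.624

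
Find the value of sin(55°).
sin(55°) = 0.8192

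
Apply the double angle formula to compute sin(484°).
sin(484°) = 2 sin 242° cos 242° = 0.829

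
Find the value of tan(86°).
tan(86°) = 14.3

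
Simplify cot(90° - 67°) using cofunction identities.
cot(90° - 67°) = tan(67°)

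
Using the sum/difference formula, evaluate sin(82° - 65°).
sin(82° - 65°) = sin 82° cos 65° - cos 82° sin 65° = 0.2924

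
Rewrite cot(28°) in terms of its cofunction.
cot(28°) = tan(90° - 28°) = tan(62°)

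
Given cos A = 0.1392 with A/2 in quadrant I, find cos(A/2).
cos(A/2) = ±√((1 + cos A)/2); positive since A/2 ∈ QI, so cos(A/2) = 0.7547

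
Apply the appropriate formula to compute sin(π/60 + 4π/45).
sin(π/60 + 4π/45) = sin π/60 cos 4π/45 + cos π/60 sin 4π/45 = 0.3256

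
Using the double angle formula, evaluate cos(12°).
cos(12°) = cos²6° - sin²6° = 0.9781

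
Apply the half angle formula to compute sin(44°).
sin(44°) = √((1 - cos 88°)/2) = 0.6947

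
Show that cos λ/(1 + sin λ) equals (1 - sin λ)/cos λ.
RHS = (1 - sin λ)(1 + sin λ) / (cos λ(1 + sin λ)) = (1 - sin²λ) / (cos λ(1 + sin λ)) = cos²λ / (cos λ(1 + sin λ)) = cos λ/(1 + sin λ) = LHS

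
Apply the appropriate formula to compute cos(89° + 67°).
cos(89° + 67°) = cos 89° cos 67° - sin 89° sin 67° = -0.9135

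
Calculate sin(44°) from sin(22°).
sin(44°) = 2 sin 22° cos 22° = 0.6947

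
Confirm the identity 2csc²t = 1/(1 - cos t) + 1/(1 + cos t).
RHS = [(1 + cos t) + (1 - cos t)] / [(1 - cos t)(1 + cos t)] = 2/(1 - cos²t) = 2/sin²t = 2csc²t = LHS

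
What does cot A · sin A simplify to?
cot A · sin A = cos A (using Quotient identity)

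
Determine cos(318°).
cos(318°) = 0.7431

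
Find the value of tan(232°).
tan(232°) = 1.28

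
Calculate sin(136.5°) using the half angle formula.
sin(136.5°) = √((1 - cos 273°)/2) = 0.6884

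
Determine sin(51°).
sin(51°) = 0.7771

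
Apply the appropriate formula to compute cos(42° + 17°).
cos(42° + 17°) = cos 42° cos 17° - sin 42° sin 17° = 0.515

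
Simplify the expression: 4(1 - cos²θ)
4(1 - cos²θ) = 4(sin²θ) (using Pythagorean identity)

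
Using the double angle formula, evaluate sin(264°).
sin(264°) = 2 sin 132° cos 132° = -0.9945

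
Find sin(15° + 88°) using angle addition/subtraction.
sin(15° + 88°) = sin 15° cos 88° + cos 15° sin 88° = 0.9744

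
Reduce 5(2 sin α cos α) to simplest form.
5(2 sin α cos α) = 5(sin(2α)) (using Double angle)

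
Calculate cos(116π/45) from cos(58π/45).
cos(116π/45) = 1 - 2sin²58π/45 = -0.2419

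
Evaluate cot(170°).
cot(170°) = -5.671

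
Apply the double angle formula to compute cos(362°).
cos(362°) = cos²181° - sin²181° = 0.9994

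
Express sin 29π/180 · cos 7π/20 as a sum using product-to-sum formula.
sin 29π/180 cos 7π/20 = (1/2)[sin(29π/180+7π/20) + sin(29π/180-7π/20)]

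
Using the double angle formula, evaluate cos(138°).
cos(138°) = cos²69° - sin²69° = -0.7431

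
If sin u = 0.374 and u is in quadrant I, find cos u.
cos u = 0.9274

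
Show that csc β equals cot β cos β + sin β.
RHS = cos²β/sin β + sin β = (cos²β + sin²β)/sin β = 1/sin β = csc β = LHS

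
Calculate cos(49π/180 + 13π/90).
cos(49π/180 + 13π/90) = cos 49π/180 cos 13π/90 - sin 49π/180 sin 13π/90 = (√6-√2)/4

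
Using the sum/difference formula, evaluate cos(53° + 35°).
cos(53° + 35°) = cos 53° cos 35° - sin 53° sin 35° = 0.0349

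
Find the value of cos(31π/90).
cos(31π/90) = 0.4695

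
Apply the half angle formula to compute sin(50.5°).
sin(50.5°) = √((1 - cos 101°)/2) = 0.7716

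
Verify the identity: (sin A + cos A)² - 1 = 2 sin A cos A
LHS = sin²A + 2 sin A cos A + cos²A - 1 = (sin²A + cos²A) + 2 sin A cos A - 1 = 1 + 2 sin A cos A - 1 = 2 sin A cos A = RHS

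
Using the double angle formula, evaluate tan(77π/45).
tan(77π/45) = 2 tan 77π/90 / (1 - tan²77π/90) = -1.28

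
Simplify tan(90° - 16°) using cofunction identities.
tan(90° - 16°) = cot(16°)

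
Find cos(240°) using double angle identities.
cos(240°) = cos²120° - sin²120° = -1/2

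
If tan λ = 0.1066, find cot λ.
cot λ = 1/tan λ = 9.381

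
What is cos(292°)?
cos(292°) = 0.3746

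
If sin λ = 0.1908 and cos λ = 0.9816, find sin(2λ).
sin(2λ) = 2 sin λ cos λ = 0.3746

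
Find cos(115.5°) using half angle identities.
cos(115.5°) = -√((1 + cos 231°)/2) = -0.4305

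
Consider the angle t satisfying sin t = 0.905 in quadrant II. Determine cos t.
cos t = ±√(1 - sin²t) = -0.4254 (negative in QII)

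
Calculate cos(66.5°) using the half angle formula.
cos(66.5°) = √((1 + cos 133°)/2) = 0.3987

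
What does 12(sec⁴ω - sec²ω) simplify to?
12(sec⁴ω - sec²ω) = 12(tan⁴ω + tan²ω) (using Pythagorean)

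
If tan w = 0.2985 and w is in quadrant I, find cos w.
cos w = 0.9582 (using tan²w + 1 = sec²w)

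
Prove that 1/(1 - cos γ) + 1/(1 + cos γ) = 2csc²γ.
LHS = [(1 + cos γ) + (1 - cos γ)] / [(1 - cos γ)(1 + cos γ)] = 2/(1 - cos²γ) = 2/sin²γ = 2csc²γ = RHS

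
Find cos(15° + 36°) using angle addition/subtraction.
cos(15° + 36°) = cos 15° cos 36° - sin 15° sin 36° = 0.6293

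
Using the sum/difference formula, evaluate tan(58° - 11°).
tan(58° - 11°) = (tan 58° - tan 11°)/(1 + tan 58° tan 11°) = 1.072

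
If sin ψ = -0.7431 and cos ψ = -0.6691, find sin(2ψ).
sin(2ψ) = 2 sin ψ cos ψ = 0.9944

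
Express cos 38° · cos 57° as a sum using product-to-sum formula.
cos 38° cos 57° = (1/2)[cos(38°-57°) + cos(38°+57°)]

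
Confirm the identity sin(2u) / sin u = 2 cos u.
LHS = 2 sin u cos u / sin u = 2 cos u = RHS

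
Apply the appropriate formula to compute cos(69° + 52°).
cos(69° + 52°) = cos 69° cos 52° - sin 69° sin 52° = -0.515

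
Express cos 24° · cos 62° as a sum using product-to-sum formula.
cos 24° cos 62° = (1/2)[cos(24°-62°) + cos(24°+62°)]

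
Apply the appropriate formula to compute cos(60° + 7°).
cos(60° + 7°) = cos 60° cos 7° - sin 60° sin 7° = 0.3907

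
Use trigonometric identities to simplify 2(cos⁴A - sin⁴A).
2(cos⁴A - sin⁴A) = 2(cos(2A)) (using Factoring + double angle)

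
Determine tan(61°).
tan(61°) = 1.804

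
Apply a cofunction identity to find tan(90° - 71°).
tan(90° - 71°) = cot(71°) = 0.3443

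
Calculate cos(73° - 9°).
cos(73° - 9°) = cos 73° cos 9° + sin 73° sin 9° = 0.4384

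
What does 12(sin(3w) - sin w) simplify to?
12(sin(3w) - sin w) = 12(2 cos(2w) sin w) (using Sum-to-product)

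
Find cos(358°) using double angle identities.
cos(358°) = cos²179° - sin²179° = 0.9994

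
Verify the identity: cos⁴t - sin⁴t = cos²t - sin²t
LHS = (cos²t - sin²t)(cos²t + sin²t) = (cos²t - sin²t) · 1 = cos²t - sin²t = RHS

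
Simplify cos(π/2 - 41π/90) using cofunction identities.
cos(π/2 - 41π/90) = sin(41π/90)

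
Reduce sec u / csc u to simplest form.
sec u / csc u = tan u (using Reciprocal identities)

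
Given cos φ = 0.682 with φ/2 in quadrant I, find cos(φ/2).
cos(φ/2) = ±√((1 + cos φ)/2); positive since φ/2 ∈ QI, so cos(φ/2) = 0.9171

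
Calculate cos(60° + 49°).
cos(60° + 49°) = cos 60° cos 49° - sin 60° sin 49° = -0.3256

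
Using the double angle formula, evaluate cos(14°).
cos(14°) = 2cos²7° - 1 = 0.9703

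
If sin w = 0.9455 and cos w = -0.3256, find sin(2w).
sin(2w) = 2 sin w cos w = -0.6157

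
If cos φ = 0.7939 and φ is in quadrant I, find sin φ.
sin φ = 0.608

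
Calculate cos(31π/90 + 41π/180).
cos(31π/90 + 41π/180) = cos 31π/90 cos 41π/180 - sin 31π/90 sin 41π/180 = -0.225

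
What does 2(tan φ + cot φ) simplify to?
2(tan φ + cot φ) = 2(sec φ csc φ) (using Quotient identities)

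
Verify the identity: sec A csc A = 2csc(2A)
RHS = 2/sin(2A) = 2/(2 sin A cos A) = 1/(sin A cos A) = (1/cos A)(1/sin A) = sec A csc A = LHS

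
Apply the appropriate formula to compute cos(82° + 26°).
cos(82° + 26°) = cos 82° cos 26° - sin 82° sin 26° = -0.309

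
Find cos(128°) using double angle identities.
cos(128°) = 2cos²64° - 1 = -0.6157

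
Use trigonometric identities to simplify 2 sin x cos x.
2 sin x cos x = sin(2x) (using Double angle)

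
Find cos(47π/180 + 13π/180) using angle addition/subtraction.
cos(47π/180 + 13π/180) = cos 47π/180 cos 13π/180 - sin 47π/180 sin 13π/180 = 1/2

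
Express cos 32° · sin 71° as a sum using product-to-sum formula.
cos 32° sin 71° = (1/2)[sin(32°+71°) - sin(32°-71°)]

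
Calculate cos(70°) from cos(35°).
cos(70°) = 1 - 2sin²35° = 0.342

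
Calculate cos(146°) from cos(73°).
cos(146°) = cos²73° - sin²73° = -0.829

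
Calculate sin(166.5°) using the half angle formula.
sin(166.5°) = √((1 - cos 333°)/2) = 0.2334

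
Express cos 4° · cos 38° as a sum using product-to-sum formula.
cos 4° cos 38° = (1/2)[cos(4°-38°) + cos(4°+38°)]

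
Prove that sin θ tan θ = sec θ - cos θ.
RHS = 1/cos θ - cos θ = (1 - cos²θ)/cos θ = sin²θ/cos θ = sin θ · (sin θ/cos θ) = sin θ tan θ = LHS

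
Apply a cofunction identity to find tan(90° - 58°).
tan(90° - 58°) = cot(58°) = 0.6249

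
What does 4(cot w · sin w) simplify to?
4(cot w · sin w) = 4(cos w) (using Quotient identity)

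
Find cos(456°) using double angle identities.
cos(456°) = cos²228° - sin²228° = -0.1045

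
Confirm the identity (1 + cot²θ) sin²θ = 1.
LHS = csc²θ · sin²θ = (1/sin²θ) · sin²θ = 1 = RHS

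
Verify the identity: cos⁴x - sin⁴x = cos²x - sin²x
LHS = (cos²x - sin²x)(cos²x + sin²x) = (cos²x - sin²x) · 1 = cos²x - sin²x = RHS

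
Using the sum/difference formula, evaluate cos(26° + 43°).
cos(26° + 43°) = cos 26° cos 43° - sin 26° sin 43° = 0.3584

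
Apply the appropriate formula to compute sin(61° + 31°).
sin(61° + 31°) = sin 61° cos 31° + cos 61° sin 31° = 0.9994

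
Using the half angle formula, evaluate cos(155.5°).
cos(155.5°) = -√((1 + cos 311°)/2) = -0.91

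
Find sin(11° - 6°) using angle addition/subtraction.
sin(11° - 6°) = sin 11° cos 6° - cos 11° sin 6° = 0.08716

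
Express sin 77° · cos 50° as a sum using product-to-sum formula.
sin 77° cos 50° = (1/2)[sin(77°+50°) + sin(77°-50°)]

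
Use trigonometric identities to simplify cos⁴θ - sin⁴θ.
cos⁴θ - sin⁴θ = cos(2θ) (using Factoring + double angle)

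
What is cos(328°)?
cos(328°) = 0.848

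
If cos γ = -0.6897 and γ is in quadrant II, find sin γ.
sin γ = 0.7241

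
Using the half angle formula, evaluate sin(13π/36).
sin(13π/36) = √((1 - cos 13π/18)/2) = 0.9063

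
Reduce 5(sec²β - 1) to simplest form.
5(sec²β - 1) = 5(tan²β) (using Pythagorean identity)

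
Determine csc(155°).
csc(155°) = 2.366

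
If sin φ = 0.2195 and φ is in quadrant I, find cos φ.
cos φ = 0.9756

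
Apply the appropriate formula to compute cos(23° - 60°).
cos(23° - 60°) = cos 23° cos 60° + sin 23° sin 60° = 0.7986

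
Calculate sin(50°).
sin(50°) = 0.766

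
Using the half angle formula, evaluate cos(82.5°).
cos(82.5°) = √((1 + cos 165°)/2) = 0.1305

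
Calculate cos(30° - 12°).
cos(30° - 12°) = cos 30° cos 12° + sin 30° sin 12° = 0.9511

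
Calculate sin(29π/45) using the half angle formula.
sin(29π/45) = √((1 - cos 58π/45)/2) = 0.8988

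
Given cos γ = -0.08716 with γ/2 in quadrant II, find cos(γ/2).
cos(γ/2) = ±√((1 + cos γ)/2); negative since γ/2 ∈ QII, so cos(γ/2) = -0.6756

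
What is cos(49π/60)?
cos(49π/60) = -0.8387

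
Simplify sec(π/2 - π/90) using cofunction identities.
sec(π/2 - π/90) = csc(π/90)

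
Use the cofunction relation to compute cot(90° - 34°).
cot(90° - 34°) = tan(34°) = 0.6745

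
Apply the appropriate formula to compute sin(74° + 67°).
sin(74° + 67°) = sin 74° cos 67° + cos 74° sin 67° = 0.6293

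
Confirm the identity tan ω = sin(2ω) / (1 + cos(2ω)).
RHS = 2 sin ω cos ω / (2cos²ω) = sin ω/cos ω = tan ω = LHS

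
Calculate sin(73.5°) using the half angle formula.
sin(73.5°) = √((1 - cos 147°)/2) = 0.9588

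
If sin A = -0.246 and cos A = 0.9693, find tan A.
tan A = sin A / cos A = -0.2538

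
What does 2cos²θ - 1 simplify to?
2cos²θ - 1 = cos(2θ) (using Double angle)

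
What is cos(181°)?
cos(181°) = -0.9998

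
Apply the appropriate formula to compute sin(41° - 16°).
sin(41° - 16°) = sin 41° cos 16° - cos 41° sin 16° = 0.4226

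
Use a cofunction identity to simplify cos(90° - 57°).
cos(90° - 57°) = sin(57°)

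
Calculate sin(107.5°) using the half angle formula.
sin(107.5°) = √((1 - cos 215°)/2) = 0.9537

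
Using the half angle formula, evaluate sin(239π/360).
sin(239π/360) = √((1 - cos 239π/180)/2) = 0.8704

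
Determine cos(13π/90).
cos(13π/90) = 0.8988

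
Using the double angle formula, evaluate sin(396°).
sin(396°) = 2 sin 198° cos 198° = 0.5878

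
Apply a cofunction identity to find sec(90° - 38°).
sec(90° - 38°) = csc(38°) = 1.624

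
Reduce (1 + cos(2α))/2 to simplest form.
(1 + cos(2α))/2 = cos²α (using Power reduction)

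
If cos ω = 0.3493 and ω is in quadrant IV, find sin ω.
sin ω = -0.937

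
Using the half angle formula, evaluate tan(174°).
tan(174°) = sin 348° / (1 + cos 348°) = -0.1051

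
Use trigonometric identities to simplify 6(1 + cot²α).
6(1 + cot²α) = 6(csc²α) (using Pythagorean identity)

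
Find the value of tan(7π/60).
tan(7π/60) = 0.3839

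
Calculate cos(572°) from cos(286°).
cos(572°) = cos²286° - sin²286° = -0.848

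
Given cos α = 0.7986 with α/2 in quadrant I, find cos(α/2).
cos(α/2) = ±√((1 + cos α)/2); positive since α/2 ∈ QI, so cos(α/2) = 0.9483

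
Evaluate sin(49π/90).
sin(49π/90) = 0.9903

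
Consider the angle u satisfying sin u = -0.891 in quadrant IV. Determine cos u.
cos u = √(1 - sin²u) = 0.454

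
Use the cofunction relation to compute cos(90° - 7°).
cos(90° - 7°) = sin(7°) = 0.1219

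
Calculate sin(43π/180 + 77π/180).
sin(43π/180 + 77π/180) = sin 43π/180 cos 77π/180 + cos 43π/180 sin 77π/180 = √3/2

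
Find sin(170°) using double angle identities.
sin(170°) = 2 sin 85° cos 85° = 0.1736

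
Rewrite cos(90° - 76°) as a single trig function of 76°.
cos(90° - 76°) = sin(76°)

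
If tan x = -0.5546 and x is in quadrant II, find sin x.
sin x = 0.485 (using tan²x + 1 = sec²x)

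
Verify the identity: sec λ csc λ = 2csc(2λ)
RHS = 2/sin(2λ) = 2/(2 sin λ cos λ) = 1/(sin λ cos λ) = (1/cos λ)(1/sin λ) = sec λ csc λ = LHS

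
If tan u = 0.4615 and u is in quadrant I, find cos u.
cos u = 0.908 (using tan²u + 1 = sec²u)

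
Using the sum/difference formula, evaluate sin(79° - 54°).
sin(79° - 54°) = sin 79° cos 54° - cos 79° sin 54° = 0.4226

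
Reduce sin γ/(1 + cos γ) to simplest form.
sin γ/(1 + cos γ) = tan(γ/2) (using Half angle)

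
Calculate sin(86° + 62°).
sin(86° + 62°) = sin 86° cos 62° + cos 86° sin 62° = 0.5299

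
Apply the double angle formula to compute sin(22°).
sin(22°) = 2 sin 11° cos 11° = 0.3746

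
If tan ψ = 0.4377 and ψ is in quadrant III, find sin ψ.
sin ψ = -0.401 (using tan²ψ + 1 = sec²ψ)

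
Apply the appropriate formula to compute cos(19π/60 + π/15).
cos(19π/60 + π/15) = cos 19π/60 cos π/15 - sin 19π/60 sin π/15 = 0.3584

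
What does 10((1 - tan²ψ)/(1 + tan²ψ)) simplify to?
10((1 - tan²ψ)/(1 + tan²ψ)) = 10(cos(2ψ)) (using Double angle)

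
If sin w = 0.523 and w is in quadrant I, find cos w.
cos w = 0.8523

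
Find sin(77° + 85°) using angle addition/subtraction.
sin(77° + 85°) = sin 77° cos 85° + cos 77° sin 85° = 0.309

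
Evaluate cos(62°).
cos(62°) = 0.4695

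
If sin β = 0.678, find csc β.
csc β = 1/sin β = 1.475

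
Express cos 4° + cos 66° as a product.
cos 4° + cos 66° = 2 cos(35°) cos(-31°)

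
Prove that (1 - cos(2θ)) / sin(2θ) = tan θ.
LHS = 2sin²θ / (2 sin θ cos θ) = sin θ/cos θ = tan θ = RHS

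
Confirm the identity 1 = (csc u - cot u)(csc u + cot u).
RHS = csc²u - cot²u = (1 + cot²u) - cot²u = 1 = LHS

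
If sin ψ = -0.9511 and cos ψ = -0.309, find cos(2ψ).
cos(2ψ) = cos²ψ - sin²ψ = -0.8091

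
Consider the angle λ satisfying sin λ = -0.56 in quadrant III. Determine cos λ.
cos λ = ±√(1 - sin²λ) = -0.8285 (negative in QIII)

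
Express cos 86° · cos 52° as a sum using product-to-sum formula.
cos 86° cos 52° = (1/2)[cos(86°-52°) + cos(86°+52°)]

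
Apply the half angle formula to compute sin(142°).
sin(142°) = √((1 - cos 284°)/2) = 0.6157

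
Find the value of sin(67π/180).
sin(67π/180) = 0.9205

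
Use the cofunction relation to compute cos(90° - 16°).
cos(90° - 16°) = sin(16°) = 0.2756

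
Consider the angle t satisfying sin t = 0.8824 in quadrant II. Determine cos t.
cos t = ±√(1 - sin²t) = -0.4705 (negative in QII)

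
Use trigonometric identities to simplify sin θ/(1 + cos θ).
sin θ/(1 + cos θ) = tan(θ/2) (using Half angle)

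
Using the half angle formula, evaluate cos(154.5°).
cos(154.5°) = -√((1 + cos 309°)/2) = -0.9026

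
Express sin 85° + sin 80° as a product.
sin 85° + sin 80° = 2 sin(82.5°) cos(2.5°)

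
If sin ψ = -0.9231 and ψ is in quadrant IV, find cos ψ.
cos ψ = 0.3846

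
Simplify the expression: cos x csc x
cos x csc x = cot x (using Reciprocal + quotient)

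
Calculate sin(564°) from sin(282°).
sin(564°) = 2 sin 282° cos 282° = -0.4067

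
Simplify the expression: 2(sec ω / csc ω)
2(sec ω / csc ω) = 2(tan ω) (using Reciprocal identities)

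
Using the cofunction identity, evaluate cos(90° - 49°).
cos(90° - 49°) = sin(49°) = 0.7547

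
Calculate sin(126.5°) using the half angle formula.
sin(126.5°) = √((1 - cos 253°)/2) = 0.8039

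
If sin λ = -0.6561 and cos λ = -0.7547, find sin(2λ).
sin(2λ) = 2 sin λ cos λ = 0.9903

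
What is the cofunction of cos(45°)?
cos(45°) = sin(90° - 45°) = sin(45°)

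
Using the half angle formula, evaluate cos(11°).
cos(11°) = √((1 + cos 22°)/2) = 0.9816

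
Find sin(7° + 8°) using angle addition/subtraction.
sin(7° + 8°) = sin 7° cos 8° + cos 7° sin 8° = (√6-√2)/4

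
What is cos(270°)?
cos(270°) = 0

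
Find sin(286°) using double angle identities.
sin(286°) = 2 sin 143° cos 143° = -0.9613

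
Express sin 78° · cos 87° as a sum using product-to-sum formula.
sin 78° cos 87° = (1/2)[sin(78°+87°) + sin(78°-87°)]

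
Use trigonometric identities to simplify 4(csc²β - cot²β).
4(csc²β - cot²β) = 4 (using Pythagorean identity)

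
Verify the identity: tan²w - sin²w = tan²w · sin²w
LHS = sin²w/cos²w - sin²w = sin²w(1/cos²w - 1) = sin²w · (1 - cos²w)/cos²w = sin²w · sin²w/cos²w = sin²w · tan²w = RHS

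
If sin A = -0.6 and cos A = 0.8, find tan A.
tan A = sin A / cos A = -0.75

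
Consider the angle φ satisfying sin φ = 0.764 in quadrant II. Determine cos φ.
cos φ = ±√(1 - sin²φ) = -0.6452 (negative in QII)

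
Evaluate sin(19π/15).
sin(19π/15) = -0.7431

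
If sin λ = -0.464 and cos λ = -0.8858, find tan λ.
tan λ = sin λ / cos λ = 0.5238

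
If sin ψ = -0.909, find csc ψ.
csc ψ = 1/sin ψ = -1.1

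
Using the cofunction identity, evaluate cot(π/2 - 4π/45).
cot(π/2 - 4π/45) = tan(4π/45) = 0.2867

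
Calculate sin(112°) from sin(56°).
sin(112°) = 2 sin 56° cos 56° = 0.9272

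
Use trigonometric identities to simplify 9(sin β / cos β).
9(sin β / cos β) = 9(tan β) (using Quotient identity)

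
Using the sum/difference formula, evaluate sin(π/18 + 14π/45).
sin(π/18 + 14π/45) = sin π/18 cos 14π/45 + cos π/18 sin 14π/45 = 0.9135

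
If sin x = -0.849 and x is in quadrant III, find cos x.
cos x = -0.5284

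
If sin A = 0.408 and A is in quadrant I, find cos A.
cos A = 0.913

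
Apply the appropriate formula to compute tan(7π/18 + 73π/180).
tan(7π/18 + 73π/180) = (tan 7π/18 + tan 73π/180)/(1 - tan 7π/18 tan 73π/180) = -0.7536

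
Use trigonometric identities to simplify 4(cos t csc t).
4(cos t csc t) = 4(cot t) (using Reciprocal + quotient)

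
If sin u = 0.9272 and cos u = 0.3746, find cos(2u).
cos(2u) = cos²u - sin²u = -0.7194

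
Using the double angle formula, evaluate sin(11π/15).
sin(11π/15) = 2 sin 11π/30 cos 11π/30 = 0.7431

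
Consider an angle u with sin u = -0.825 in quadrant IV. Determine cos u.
cos u = √(1 - sin²u) = 0.5651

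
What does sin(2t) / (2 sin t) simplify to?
sin(2t) / (2 sin t) = cos t (using Double angle)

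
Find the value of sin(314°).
sin(314°) = -0.7193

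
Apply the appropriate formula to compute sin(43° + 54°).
sin(43° + 54°) = sin 43° cos 54° + cos 43° sin 54° = 0.9925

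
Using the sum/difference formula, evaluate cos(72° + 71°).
cos(72° + 71°) = cos 72° cos 71° - sin 72° sin 71° = -0.7986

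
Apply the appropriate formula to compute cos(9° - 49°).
cos(9° - 49°) = cos 9° cos 49° + sin 9° sin 49° = 0.766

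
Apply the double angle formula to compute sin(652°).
sin(652°) = 2 sin 326° cos 326° = -0.9272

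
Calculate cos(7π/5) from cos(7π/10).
cos(7π/5) = cos²7π/10 - sin²7π/10 = -0.309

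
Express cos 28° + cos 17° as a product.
cos 28° + cos 17° = 2 cos(22.5°) cos(5.5°)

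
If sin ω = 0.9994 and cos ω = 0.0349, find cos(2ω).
cos(2ω) = cos²ω - sin²ω = -0.9976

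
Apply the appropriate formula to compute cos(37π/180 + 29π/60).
cos(37π/180 + 29π/60) = cos 37π/180 cos 29π/60 - sin 37π/180 sin 29π/60 = -0.5592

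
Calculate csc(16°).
csc(16°) = 3.628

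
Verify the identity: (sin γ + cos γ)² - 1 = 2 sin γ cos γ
LHS = sin²γ + 2 sin γ cos γ + cos²γ - 1 = (sin²γ + cos²γ) + 2 sin γ cos γ - 1 = 1 + 2 sin γ cos γ - 1 = 2 sin γ cos γ = RHS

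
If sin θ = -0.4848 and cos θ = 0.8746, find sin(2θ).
sin(2θ) = 2 sin θ cos θ = -0.848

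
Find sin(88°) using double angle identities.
sin(88°) = 2 sin 44° cos 44° = 0.9994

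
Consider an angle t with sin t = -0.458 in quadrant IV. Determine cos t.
cos t = √(1 - sin²t) = 0.889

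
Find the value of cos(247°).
cos(247°) = -0.3907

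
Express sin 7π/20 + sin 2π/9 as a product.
sin 7π/20 + sin 2π/9 = 2 sin(103π/360) cos(23π/360)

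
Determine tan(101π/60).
tan(101π/60) = -1.54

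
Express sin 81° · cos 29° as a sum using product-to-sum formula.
sin 81° cos 29° = (1/2)[sin(81°+29°) + sin(81°-29°)]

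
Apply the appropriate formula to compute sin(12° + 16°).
sin(12° + 16°) = sin 12° cos 16° + cos 12° sin 16° = 0.4695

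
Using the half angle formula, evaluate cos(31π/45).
cos(31π/45) = -√((1 + cos 62π/45)/2) = -0.5592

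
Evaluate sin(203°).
sin(203°) = -0.3907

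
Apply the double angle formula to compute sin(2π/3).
sin(2π/3) = 2 sin π/3 cos π/3 = √3/2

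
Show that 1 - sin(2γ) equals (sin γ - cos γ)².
RHS = sin²γ - 2 sin γ cos γ + cos²γ = (sin²γ + cos²γ) - 2 sin γ cos γ = 1 - sin(2γ) = LHS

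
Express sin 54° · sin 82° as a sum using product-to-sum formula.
sin 54° sin 82° = (1/2)[cos(54°-82°) - cos(54°+82°)]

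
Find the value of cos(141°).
cos(141°) = -0.7771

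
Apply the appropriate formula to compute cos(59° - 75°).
cos(59° - 75°) = cos 59° cos 75° + sin 59° sin 75° = 0.9613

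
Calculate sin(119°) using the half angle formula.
sin(119°) = √((1 - cos 238°)/2) = 0.8746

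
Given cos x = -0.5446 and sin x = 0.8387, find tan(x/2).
tan(x/2) = sin x / (1 + cos x) = 1.842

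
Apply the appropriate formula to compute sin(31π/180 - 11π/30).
sin(31π/180 - 11π/30) = sin 31π/180 cos 11π/30 - cos 31π/180 sin 11π/30 = -0.5736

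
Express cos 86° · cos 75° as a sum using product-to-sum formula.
cos 86° cos 75° = (1/2)[cos(86°-75°) + cos(86°+75°)]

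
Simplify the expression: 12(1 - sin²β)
12(1 - sin²β) = 12(cos²β) (using Pythagorean identity)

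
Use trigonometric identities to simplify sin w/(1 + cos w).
sin w/(1 + cos w) = tan(w/2) (using Half angle)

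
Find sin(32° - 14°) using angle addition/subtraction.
sin(32° - 14°) = sin 32° cos 14° - cos 32° sin 14° = 0.309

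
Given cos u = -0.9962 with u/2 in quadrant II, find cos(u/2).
cos(u/2) = ±√((1 + cos u)/2); negative since u/2 ∈ QII, so cos(u/2) = -0.04359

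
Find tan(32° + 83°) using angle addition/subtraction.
tan(32° + 83°) = (tan 32° + tan 83°)/(1 - tan 32° tan 83°) = -2.145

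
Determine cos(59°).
cos(59°) = 0.515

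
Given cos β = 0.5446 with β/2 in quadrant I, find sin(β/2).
sin(β/2) = ±√((1 - cos β)/2); positive since β/2 ∈ QI, so sin(β/2) = 0.4772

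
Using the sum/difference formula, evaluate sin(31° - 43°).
sin(31° - 43°) = sin 31° cos 43° - cos 31° sin 43° = -0.2079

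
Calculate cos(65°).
cos(65°) = 0.4226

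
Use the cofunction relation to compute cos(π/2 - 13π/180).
cos(π/2 - 13π/180) = sin(13π/180) = 0.225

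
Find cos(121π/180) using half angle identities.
cos(121π/180) = -√((1 + cos 121π/90)/2) = -0.515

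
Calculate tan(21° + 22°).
tan(21° + 22°) = (tan 21° + tan 22°)/(1 - tan 21° tan 22°) = 0.9325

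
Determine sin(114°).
sin(114°) = 0.9135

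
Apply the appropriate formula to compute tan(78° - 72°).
tan(78° - 72°) = (tan 78° - tan 72°)/(1 + tan 78° tan 72°) = 0.1051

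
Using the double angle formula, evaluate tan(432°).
tan(432°) = 2 tan 216° / (1 - tan²216°) = 3.078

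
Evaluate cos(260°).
cos(260°) = -0.1736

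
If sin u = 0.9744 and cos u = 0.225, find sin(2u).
sin(2u) = 2 sin u cos u = 0.4385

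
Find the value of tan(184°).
tan(184°) = 0.06993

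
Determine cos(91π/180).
cos(91π/180) = -0.01745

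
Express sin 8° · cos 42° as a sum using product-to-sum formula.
sin 8° cos 42° = (1/2)[sin(8°+42°) + sin(8°-42°)]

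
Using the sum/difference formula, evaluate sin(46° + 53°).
sin(46° + 53°) = sin 46° cos 53° + cos 46° sin 53° = 0.9877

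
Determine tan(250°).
tan(250°) = 2.747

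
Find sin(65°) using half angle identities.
sin(65°) = √((1 - cos 130°)/2) = 0.9063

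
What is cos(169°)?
cos(169°) = -0.9816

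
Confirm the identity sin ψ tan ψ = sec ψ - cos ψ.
RHS = 1/cos ψ - cos ψ = (1 - cos²ψ)/cos ψ = sin²ψ/cos ψ = sin ψ · (sin ψ/cos ψ) = sin ψ tan ψ = LHS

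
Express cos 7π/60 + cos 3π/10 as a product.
cos 7π/60 + cos 3π/10 = 2 cos(5π/24) cos(-11π/120)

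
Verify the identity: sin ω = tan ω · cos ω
RHS = (sin ω/cos ω) · cos ω = sin ω = LHS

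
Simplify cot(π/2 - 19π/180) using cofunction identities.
cot(π/2 - 19π/180) = tan(19π/180)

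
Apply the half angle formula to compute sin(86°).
sin(86°) = √((1 - cos 172°)/2) = 0.9976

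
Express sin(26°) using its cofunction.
sin(26°) = cos(90° - 26°) = cos(64°)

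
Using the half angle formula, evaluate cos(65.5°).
cos(65.5°) = √((1 + cos 131°)/2) = 0.4147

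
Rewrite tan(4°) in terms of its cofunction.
tan(4°) = cot(90° - 4°) = cot(86°)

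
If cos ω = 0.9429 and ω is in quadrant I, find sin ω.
sin ω = 0.3331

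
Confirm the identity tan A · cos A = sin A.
LHS = (sin A/cos A) · cos A = sin A = RHS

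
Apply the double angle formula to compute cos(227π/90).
cos(227π/90) = cos²227π/180 - sin²227π/180 = -0.06976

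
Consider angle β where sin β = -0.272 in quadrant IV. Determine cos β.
cos β = √(1 - sin²β) = 0.9623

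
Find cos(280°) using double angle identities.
cos(280°) = cos²140° - sin²140° = 0.1736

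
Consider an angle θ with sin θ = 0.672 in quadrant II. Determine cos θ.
cos θ = ±√(1 - sin²θ) = -0.7406 (negative in QII)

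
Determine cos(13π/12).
cos(13π/12) = -(√6+√2)/4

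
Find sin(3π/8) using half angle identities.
sin(3π/8) = √((1 - cos 3π/4)/2) = √(2+√2)/2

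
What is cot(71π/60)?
cot(71π/60) = 1.54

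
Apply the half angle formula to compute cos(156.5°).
cos(156.5°) = -√((1 + cos 313°)/2) = -0.9171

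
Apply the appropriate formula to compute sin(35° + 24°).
sin(35° + 24°) = sin 35° cos 24° + cos 35° sin 24° = 0.8572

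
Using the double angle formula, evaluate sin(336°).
sin(336°) = 2 sin 168° cos 168° = -0.4067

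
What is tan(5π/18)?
tan(5π/18) = 1.192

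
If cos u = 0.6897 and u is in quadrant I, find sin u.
sin u = 0.7241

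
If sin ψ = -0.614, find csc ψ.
csc ψ = 1/sin ψ = -1.629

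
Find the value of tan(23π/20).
tan(23π/20) = 0.5095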